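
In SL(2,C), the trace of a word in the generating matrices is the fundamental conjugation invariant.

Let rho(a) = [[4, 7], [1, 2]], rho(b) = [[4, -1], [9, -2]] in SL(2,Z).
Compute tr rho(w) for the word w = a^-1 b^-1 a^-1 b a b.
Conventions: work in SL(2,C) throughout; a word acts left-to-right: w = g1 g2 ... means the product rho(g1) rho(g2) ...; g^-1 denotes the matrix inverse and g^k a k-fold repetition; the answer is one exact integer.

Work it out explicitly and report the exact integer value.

rho(a^-1) = [[2, -7], [-1, 4]]
... * rho(b^-1) = [[-2, 1], [-9, 4]]  ->  [[59, -26], [-34, 15]]
... * rho(a^-1) = [[2, -7], [-1, 4]]  ->  [[144, -517], [-83, 298]]
... * rho(b) = [[4, -1], [9, -2]]  ->  [[-4077, 890], [2350, -513]]
... * rho(a) = [[4, 7], [1, 2]]  ->  [[-15418, -26759], [8887, 15424]]
... * rho(b) = [[4, -1], [9, -2]]  ->  [[-302503, 68936], [174364, -39735]]
tr = -302503 + -39735 = -342238

-342238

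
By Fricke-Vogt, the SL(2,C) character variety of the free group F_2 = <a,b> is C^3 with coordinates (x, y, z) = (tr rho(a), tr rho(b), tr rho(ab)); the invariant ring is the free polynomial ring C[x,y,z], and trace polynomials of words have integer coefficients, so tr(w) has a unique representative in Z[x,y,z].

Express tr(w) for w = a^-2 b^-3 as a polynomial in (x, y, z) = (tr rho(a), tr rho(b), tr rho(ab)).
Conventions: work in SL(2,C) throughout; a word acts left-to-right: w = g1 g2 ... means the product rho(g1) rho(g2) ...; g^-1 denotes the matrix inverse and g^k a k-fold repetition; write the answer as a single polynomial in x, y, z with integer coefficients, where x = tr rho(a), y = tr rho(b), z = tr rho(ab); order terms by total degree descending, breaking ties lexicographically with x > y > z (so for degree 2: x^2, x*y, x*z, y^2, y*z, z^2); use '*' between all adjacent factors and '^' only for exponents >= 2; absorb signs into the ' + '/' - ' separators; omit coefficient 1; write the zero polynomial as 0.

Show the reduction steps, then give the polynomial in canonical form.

tr(b^-1) = tr(b) = y
so tr(b^-2) = tr(b^-1)*tr(b) - tr(1)  (eliminate b^-1) = y^2 - 2
so tr(a b^-1) = tr(a)*tr(b) - tr(a b)  (eliminate b^-1) = x*y - z
so tr(b^-2 a) = tr(a b^-1)*tr(b) - tr(a)  (eliminate b^-1) = x*y^2 - y*z - x
reduce: tr(b^-2 a^-1) = tr(b^-2)*tr(a) - tr(b^-2 a)  (eliminate a^-1) = y*z - x
tr(b^-2 a^-2) = tr(b^-2 a^-1)*tr(a) - tr(b^-2)  (eliminate a^-1) = x*y*z - x^2 - y^2 + 2
so tr(b^-1 a^-2) = tr(a^-1 b^-1)*tr(a) - tr(a^-1 b^-1 a)  (eliminate a^-1) = x*z - y
so tr(a^-2 b^-3) = tr(b^-2 a^-2)*tr(b) - tr(b^-2 a^-2 b)  (eliminate b^-1) = x*y^2*z - x^2*y - y^3 - x*z + 3*y

x*y^2*z - x^2*y - y^3 - x*z + 3*y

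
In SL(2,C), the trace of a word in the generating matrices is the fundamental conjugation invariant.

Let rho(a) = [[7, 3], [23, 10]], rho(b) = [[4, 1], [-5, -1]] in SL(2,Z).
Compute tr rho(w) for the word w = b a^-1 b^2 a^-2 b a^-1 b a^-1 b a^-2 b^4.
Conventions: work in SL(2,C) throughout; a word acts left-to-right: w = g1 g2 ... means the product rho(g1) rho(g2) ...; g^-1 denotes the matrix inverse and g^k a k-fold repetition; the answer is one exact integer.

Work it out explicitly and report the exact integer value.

261973450585

rho(b) = [[4, 1], [-5, -1]]
... * rho(a^-1) = [[10, -3], [-23, 7]]  ->  [[17, -5], [-27, 8]]
... * rho(b) = [[4, 1], [-5, -1]]  ->  [[93, 22], [-148, -35]]
... * rho(b) = [[4, 1], [-5, -1]]  ->  [[262, 71], [-417, -113]]
... * rho(a^-1) = [[10, -3], [-23, 7]]  ->  [[987, -289], [-1571, 460]]
... * rho(a^-1) = [[10, -3], [-23, 7]]  ->  [[16517, -4984], [-26290, 7933]]
... * rho(b) = [[4, 1], [-5, -1]]  ->  [[90988, 21501], [-144825, -34223]]
... * rho(a^-1) = [[10, -3], [-23, 7]]  ->  [[415357, -122457], [-661121, 194914]]
... * rho(b) = [[4, 1], [-5, -1]]  ->  [[2273713, 537814], [-3619054, -856035]]
... * rho(a^-1) = [[10, -3], [-23, 7]]  ->  [[10367408, -3056441], [-16501735, 4864917]]
... * rho(b) = [[4, 1], [-5, -1]]  ->  [[56751837, 13423849], [-90331525, -21366652]]
... * rho(a^-1) = [[10, -3], [-23, 7]]  ->  [[258769843, -76288568], [-411882254, 121428011]]
... * rho(a^-1) = [[10, -3], [-23, 7]]  ->  [[4342335494, -1310329505], [-6911666793, 2085642839]]
... * rho(b) = [[4, 1], [-5, -1]]  ->  [[23920989501, 5652664999], [-38074881367, -8997309632]]
... * rho(b) = [[4, 1], [-5, -1]]  ->  [[67420633009, 18268324502], [-107312977308, -29077571735]]
... * rho(b) = [[4, 1], [-5, -1]]  ->  [[178340909526, 49152308507], [-283864050557, -78235405573]]
... * rho(b) = [[4, 1], [-5, -1]]  ->  [[467602095569, 129188601019], [-744279174363, -205628644984]]
tr = 467602095569 + -205628644984 = 261973450585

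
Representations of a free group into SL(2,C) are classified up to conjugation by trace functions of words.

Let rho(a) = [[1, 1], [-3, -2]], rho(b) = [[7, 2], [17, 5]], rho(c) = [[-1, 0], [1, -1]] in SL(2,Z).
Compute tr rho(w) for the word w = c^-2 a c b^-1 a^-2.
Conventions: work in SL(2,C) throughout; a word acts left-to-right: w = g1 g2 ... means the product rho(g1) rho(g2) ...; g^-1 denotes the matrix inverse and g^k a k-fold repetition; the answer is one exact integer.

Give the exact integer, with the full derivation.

47

rho(c^-1) = [[-1, 0], [-1, -1]]
... * rho(c^-1) = [[-1, 0], [-1, -1]]  ->  [[1, 0], [2, 1]]
... * rho(a) = [[1, 1], [-3, -2]]  ->  [[1, 1], [-1, 0]]
... * rho(c) = [[-1, 0], [1, -1]]  ->  [[0, -1], [1, 0]]
... * rho(b^-1) = [[5, -2], [-17, 7]]  ->  [[17, -7], [5, -2]]
... * rho(a^-1) = [[-2, -1], [3, 1]]  ->  [[-55, -24], [-16, -7]]
... * rho(a^-1) = [[-2, -1], [3, 1]]  ->  [[38, 31], [11, 9]]
tr = 38 + 9 = 47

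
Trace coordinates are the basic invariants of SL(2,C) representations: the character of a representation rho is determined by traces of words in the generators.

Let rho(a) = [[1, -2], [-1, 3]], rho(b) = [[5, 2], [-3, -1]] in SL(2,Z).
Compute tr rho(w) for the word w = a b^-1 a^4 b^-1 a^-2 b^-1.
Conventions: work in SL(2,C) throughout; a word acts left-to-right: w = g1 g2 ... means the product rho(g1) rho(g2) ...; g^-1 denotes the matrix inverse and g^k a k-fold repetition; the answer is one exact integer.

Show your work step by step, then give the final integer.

72970

rho(a) = [[1, -2], [-1, 3]]
... * rho(b^-1) = [[-1, -2], [3, 5]]  ->  [[-7, -12], [10, 17]]
... * rho(a) = [[1, -2], [-1, 3]]  ->  [[5, -22], [-7, 31]]
... * rho(a) = [[1, -2], [-1, 3]]  ->  [[27, -76], [-38, 107]]
... * rho(a) = [[1, -2], [-1, 3]]  ->  [[103, -282], [-145, 397]]
... * rho(a) = [[1, -2], [-1, 3]]  ->  [[385, -1052], [-542, 1481]]
... * rho(b^-1) = [[-1, -2], [3, 5]]  ->  [[-3541, -6030], [4985, 8489]]
... * rho(a^-1) = [[3, 2], [1, 1]]  ->  [[-16653, -13112], [23444, 18459]]
... * rho(a^-1) = [[3, 2], [1, 1]]  ->  [[-63071, -46418], [88791, 65347]]
... * rho(b^-1) = [[-1, -2], [3, 5]]  ->  [[-76183, -105948], [107250, 149153]]
tr = -76183 + 149153 = 72970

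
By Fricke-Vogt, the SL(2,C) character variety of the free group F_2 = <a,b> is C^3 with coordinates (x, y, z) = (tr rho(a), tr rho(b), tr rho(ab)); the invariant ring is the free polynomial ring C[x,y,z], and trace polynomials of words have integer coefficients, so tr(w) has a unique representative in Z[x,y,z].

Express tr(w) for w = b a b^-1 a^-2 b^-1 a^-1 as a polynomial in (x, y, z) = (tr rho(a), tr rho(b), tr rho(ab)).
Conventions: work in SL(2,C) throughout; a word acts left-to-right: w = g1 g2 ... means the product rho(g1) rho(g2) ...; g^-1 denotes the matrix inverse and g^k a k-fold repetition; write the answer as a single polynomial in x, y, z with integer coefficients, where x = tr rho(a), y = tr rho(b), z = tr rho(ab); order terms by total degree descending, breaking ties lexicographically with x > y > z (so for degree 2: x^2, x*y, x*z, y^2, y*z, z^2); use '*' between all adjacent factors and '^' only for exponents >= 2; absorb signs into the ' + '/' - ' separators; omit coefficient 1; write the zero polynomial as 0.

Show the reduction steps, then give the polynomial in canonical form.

trace(a^-1) = trace(a) = x
and trace(a b a) = trace(a) trace(b a) - trace(b)   [square of a] = x*z - y
trace(a b a b) = trace(b a) trace(b a) - trace(1)   [split at a repeated b] = z^2 - 2
next, trace(b a b^-1 a) = trace(a b a) trace(b) - trace(a b a b)   [inverse elimination on b] = x*y*z - y^2 - z^2 + 2
next, trace(b^-1 a^-1 b a) = trace(b a b^-1) trace(a) - trace(b a b^-1 a)   [inverse elimination on a] = -x*y*z + x^2 + y^2 + z^2 - 2
and trace(a^-1 b^-1 a^-1 b) = trace(b^-1 a^-1 b) trace(a) - trace(b^-1 a^-1 b a)   [inverse elimination on a] = x*y*z - y^2 - z^2 + 2
trace(b a b) = trace(b) trace(a b) - trace(a)   [square of b] = y*z - x
and trace(b a b a^-1) = trace(b a b) trace(a) - trace(b a b a)   [inverse elimination on a] = x*y*z - x^2 - z^2 + 2
trace(a^-1 b a b a^-1) = trace(b a b a^-1) trace(a) - trace(b a b)   [inverse elimination on a] = x^2*y*z - x^3 - x*z^2 - y*z + 3*x
and trace(b^2 a b) = trace(b) trace(b a b) - trace(b a)   [square of b] = y^2*z - x*y - z
trace(b^2 a b a) = trace(b) trace(a b a b) - trace(a b a)   [square of b] = y*z^2 - x*z - y
trace(b a b a^-1 b) = trace(b^2 a b) trace(a) - trace(b^2 a b a)   [inverse elimination on a] = x*y^2*z - x^2*y - y*z^2 + y
next, trace(b a b a b a) = trace(a b) trace(a b a b) - trace(a^-1 b^-1)   [split at a repeated a] = z^3 - 3*z
and trace(b a b a^-1 b a) = trace(b a b a b) trace(a) - trace(b a b a b a)   [inverse elimination on a] = x*y*z^2 - x^2*z - z^3 - x*y + 3*z
trace(a^-1 b a b a^-1 b) = trace(b a b a^-1 b) trace(a) - trace(b a b a^-1 b a)   [inverse elimination on a] = x^2*y^2*z - x^3*y - 2*x*y*z^2 + x^2*z + z^3 + 2*x*y - 3*z
and trace(b^-1 a^-1 b a b a^-1) = trace(a^-1 b a b a^-1) trace(b) - trace(a^-1 b a b a^-1 b)   [inverse elimination on b] = x*y*z^2 - x^2*z - y^2*z - z^3 + x*y + 3*z
trace(a^-2 b^-1 a^-1 b a b) = trace(b^-1 a^-1 b a b a^-1) trace(a) - trace(b^-1 a^-1 b a b)   [inverse elimination on a] = x^2*y*z^2 - x^3*z - x*y^2*z - x*z^3 + x^2*y + 3*x*z - y
trace(b a b^-1 a^-2 b^-1 a^-1) = trace(a^-2 b^-1 a^-1 b a) trace(b) - trace(a^-2 b^-1 a^-1 b a b)   [inverse elimination on b] = -x^2*y*z^2 + x^3*z + 2*x*y^2*z + x*z^3 - x^2*y - y^3 - y*z^2 - 3*x*z + 3*y

-x^2*y*z^2 + x^3*z + 2*x*y^2*z + x*z^3 - x^2*y - y^3 - y*z^2 - 3*x*z + 3*y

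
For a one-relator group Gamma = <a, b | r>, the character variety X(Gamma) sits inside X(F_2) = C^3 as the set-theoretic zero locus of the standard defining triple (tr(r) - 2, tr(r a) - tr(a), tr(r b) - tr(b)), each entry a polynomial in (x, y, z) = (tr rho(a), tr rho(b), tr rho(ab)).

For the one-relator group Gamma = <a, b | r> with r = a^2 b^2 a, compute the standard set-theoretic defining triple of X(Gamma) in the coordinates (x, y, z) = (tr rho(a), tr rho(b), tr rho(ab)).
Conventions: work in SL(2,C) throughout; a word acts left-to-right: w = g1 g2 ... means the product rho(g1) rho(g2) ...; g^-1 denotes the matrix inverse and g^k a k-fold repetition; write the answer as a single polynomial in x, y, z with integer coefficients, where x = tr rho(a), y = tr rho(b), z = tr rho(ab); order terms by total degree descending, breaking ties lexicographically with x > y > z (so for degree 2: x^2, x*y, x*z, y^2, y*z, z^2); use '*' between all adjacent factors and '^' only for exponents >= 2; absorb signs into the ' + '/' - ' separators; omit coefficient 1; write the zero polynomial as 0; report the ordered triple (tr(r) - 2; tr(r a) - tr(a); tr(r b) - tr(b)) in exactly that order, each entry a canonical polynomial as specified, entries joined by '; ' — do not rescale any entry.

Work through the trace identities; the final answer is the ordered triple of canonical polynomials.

x^2*y*z - x^3 - x*y^2 - y*z + 3*x - 2; x^3*y*z - x^4 - x^2*y^2 - 2*x*y*z + 4*x^2 + y^2 - x - 2; x*y*z^2 - x^2*z - y^2*z - y + z

trace(b a^2) = trace(a)*trace(b a) - trace(b) = x*z - y
apply: trace(a^3 b) = trace(a)*trace(b a^2) - trace(b a) = x^2*z - x*y - z
use: trace(a^2) = trace(a)*trace(a) - trace(1) = x^2 - 2
trace(a^3) = trace(a)*trace(a^2) - trace(a) = x^3 - 3*x
use: trace(a^2 b^2 a) = trace(b)*trace(a^3 b) - trace(a^3) = x^2*y*z - x^3 - x*y^2 - y*z + 3*x
trace(a^2 b^2) = trace(b)*trace(a^2 b) - trace(a^2)   [square of b] = x*y*z - x^2 - y^2 + 2
apply: trace(a^2 b^2 a^2) = trace(a)*trace(a^2 b^2 a) - trace(a^2 b^2)   [square of a] = x^3*y*z - x^4 - x^2*y^2 - 2*x*y*z + 4*x^2 + y^2 - 2
apply: trace(a b a b) = trace(a b)*trace(a b) - trace(1)   [split at a repeated a] = z^2 - 2
use: trace(b^2 a b a) = trace(b)*trace(a b a b) - trace(a b a)   [square of b] = y*z^2 - x*z - y
apply: trace(b a b) = trace(b)*trace(a b) - trace(a)   [square of b] = y*z - x
trace(b^2 a b) = trace(b)*trace(b a b) - trace(b a)   [square of b] = y^2*z - x*y - z
use: trace(a^2 b^2 a b) = trace(a)*trace(b^2 a b a) - trace(b^2 a b)   [square of a] = x*y*z^2 - x^2*z - y^2*z + z
assemble the triple (trace(r) - 2; trace(r a) - x; trace(r b) - y)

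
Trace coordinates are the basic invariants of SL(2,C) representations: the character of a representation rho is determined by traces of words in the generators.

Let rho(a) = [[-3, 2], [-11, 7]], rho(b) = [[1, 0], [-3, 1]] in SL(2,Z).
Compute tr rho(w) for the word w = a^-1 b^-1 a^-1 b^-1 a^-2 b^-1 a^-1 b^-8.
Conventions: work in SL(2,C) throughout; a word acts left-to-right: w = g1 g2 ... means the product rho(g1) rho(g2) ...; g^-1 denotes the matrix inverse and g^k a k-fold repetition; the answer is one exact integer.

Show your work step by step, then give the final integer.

rho(a^-1) = [[7, -2], [11, -3]]
... * rho(b^-1) = [[1, 0], [3, 1]]  ->  [[1, -2], [2, -3]]
... * rho(a^-1) = [[7, -2], [11, -3]]  ->  [[-15, 4], [-19, 5]]
... * rho(b^-1) = [[1, 0], [3, 1]]  ->  [[-3, 4], [-4, 5]]
... * rho(a^-1) = [[7, -2], [11, -3]]  ->  [[23, -6], [27, -7]]
... * rho(a^-1) = [[7, -2], [11, -3]]  ->  [[95, -28], [112, -33]]
... * rho(b^-1) = [[1, 0], [3, 1]]  ->  [[11, -28], [13, -33]]
... * rho(a^-1) = [[7, -2], [11, -3]]  ->  [[-231, 62], [-272, 73]]
... * rho(b^-1) = [[1, 0], [3, 1]]  ->  [[-45, 62], [-53, 73]]
... * rho(b^-1) = [[1, 0], [3, 1]]  ->  [[141, 62], [166, 73]]
... * rho(b^-1) = [[1, 0], [3, 1]]  ->  [[327, 62], [385, 73]]
... * rho(b^-1) = [[1, 0], [3, 1]]  ->  [[513, 62], [604, 73]]
... * rho(b^-1) = [[1, 0], [3, 1]]  ->  [[699, 62], [823, 73]]
... * rho(b^-1) = [[1, 0], [3, 1]]  ->  [[885, 62], [1042, 73]]
... * rho(b^-1) = [[1, 0], [3, 1]]  ->  [[1071, 62], [1261, 73]]
... * rho(b^-1) = [[1, 0], [3, 1]]  ->  [[1257, 62], [1480, 73]]
tr = 1257 + 73 = 1330

1330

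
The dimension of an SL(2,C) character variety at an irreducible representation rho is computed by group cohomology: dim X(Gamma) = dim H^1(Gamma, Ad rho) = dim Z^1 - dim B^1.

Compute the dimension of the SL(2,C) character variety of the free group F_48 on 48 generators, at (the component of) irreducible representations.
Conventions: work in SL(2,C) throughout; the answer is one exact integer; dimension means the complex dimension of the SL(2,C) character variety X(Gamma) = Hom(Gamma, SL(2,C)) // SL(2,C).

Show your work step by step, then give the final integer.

141

The free group F_48: 48 generators, no relators.
So Z^1 = (sl_2)^48 in full: dim Z^1 = 144.
dim B^1 = 3: the coboundary map is injective because an irreducible image has centralizer 0 in sl_2.
dim H^1 = 144 - 3 = 141, which is dim X.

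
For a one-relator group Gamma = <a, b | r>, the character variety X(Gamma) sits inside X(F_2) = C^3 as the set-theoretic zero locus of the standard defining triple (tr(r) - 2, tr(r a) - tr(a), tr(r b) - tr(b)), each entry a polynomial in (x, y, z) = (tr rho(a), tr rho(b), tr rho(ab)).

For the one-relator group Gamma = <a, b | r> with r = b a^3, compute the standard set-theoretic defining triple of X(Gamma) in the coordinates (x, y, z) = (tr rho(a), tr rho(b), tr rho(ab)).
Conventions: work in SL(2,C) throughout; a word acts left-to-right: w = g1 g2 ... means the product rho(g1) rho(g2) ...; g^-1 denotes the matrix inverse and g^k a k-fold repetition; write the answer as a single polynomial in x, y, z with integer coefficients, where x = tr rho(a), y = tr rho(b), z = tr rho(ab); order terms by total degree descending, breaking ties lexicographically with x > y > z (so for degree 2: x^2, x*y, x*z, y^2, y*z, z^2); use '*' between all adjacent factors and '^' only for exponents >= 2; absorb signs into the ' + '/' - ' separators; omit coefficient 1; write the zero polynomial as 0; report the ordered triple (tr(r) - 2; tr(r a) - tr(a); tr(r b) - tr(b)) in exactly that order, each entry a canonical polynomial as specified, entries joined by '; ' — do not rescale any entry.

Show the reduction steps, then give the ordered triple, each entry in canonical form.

x^2*z - x*y - z - 2; x^3*z - x^2*y - 2*x*z - x + y; x^2*y*z - x^3 - x*y^2 - y*z + 3*x - y

use: tr(a b a) = tr(a) * tr(b a) - tr(b) = x*z - y
use: tr(b a^3) = tr(a) * tr(a b a) - tr(a b) = x^2*z - x*y - z
tr(b a^4) = tr(a) * tr(a^2 b a) - tr(a^2 b)   [square of a] = x^3*z - x^2*y - 2*x*z + y
use: tr(a^2) = tr(a) * tr(a) - tr(1)  (reduce the a square) = x^2 - 2
apply: tr(a b^2 a) = tr(b) * tr(a^2 b) - tr(a^2)  (reduce the b square) = x*y*z - x^2 - y^2 + 2
use: tr(a b^2) = tr(b) * tr(a b) - tr(a)  (reduce the b square) = y*z - x
apply: tr(b a^3 b) = tr(a) * tr(a b^2 a) - tr(a b^2)  (reduce the a square) = x^2*y*z - x^3 - x*y^2 - y*z + 3*x
assemble the triple (tr(r) - 2; tr(r a) - x; tr(r b) - y)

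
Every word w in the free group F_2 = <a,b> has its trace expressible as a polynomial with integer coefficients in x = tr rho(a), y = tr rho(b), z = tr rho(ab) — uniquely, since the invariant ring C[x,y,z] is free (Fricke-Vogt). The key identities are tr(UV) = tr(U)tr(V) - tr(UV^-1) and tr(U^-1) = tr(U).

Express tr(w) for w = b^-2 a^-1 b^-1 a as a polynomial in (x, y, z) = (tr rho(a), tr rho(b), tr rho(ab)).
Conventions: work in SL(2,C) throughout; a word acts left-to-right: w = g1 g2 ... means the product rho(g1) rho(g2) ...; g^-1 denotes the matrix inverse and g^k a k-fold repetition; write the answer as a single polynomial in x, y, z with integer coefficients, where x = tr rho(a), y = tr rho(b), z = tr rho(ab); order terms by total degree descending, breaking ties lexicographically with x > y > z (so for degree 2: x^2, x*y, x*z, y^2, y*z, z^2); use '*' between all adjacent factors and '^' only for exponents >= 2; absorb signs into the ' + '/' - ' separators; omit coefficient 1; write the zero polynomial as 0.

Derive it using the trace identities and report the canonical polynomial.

x*y^2*z - x^2*y - y*z^2 + y

tr(a b^-1) = tr(a) tr(b) - tr(a b) = x*y - z
tr(b^-1 a b^-1) = tr(a b^-1) tr(b) - tr(a) = x*y^2 - y*z - x
tr(a^2) = tr(a) tr(a) - tr(1) = x^2 - 2
tr(a^2 b) = tr(a) tr(b a) - tr(b) = x*z - y
tr(a b^-1 a) = tr(a^2) tr(b) - tr(a^2 b) = x^2*y - x*z - y
tr(a b a b) = tr(b a) tr(b a) - tr(1) = z^2 - 2
tr(a b^-1 a b) = tr(a b a) tr(b) - tr(a b a b) = x*y*z - y^2 - z^2 + 2
tr(b^-1 a b^-1 a) = tr(a b^-1 a) tr(b) - tr(a b^-1 a b) = x^2*y^2 - 2*x*y*z + z^2 - 2
tr(b^-1 a^-1 b^-1 a) = tr(b^-1 a b^-1) tr(a) - tr(b^-1 a b^-1 a) = x*y*z - x^2 - z^2 + 2
tr(b^-2 a^-1 b^-1 a) = tr(b^-1 a^-1 b^-1 a) tr(b) - tr(b^-1 a^-1 b^-1 a b) = x*y^2*z - x^2*y - y*z^2 + y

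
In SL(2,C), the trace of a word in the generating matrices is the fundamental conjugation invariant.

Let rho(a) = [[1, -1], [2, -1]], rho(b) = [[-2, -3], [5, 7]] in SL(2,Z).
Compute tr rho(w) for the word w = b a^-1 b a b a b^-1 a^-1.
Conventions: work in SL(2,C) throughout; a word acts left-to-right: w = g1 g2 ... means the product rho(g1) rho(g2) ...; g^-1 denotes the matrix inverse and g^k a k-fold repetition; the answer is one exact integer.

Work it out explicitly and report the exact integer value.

-168377

rho(b) = [[-2, -3], [5, 7]]
... * rho(a^-1) = [[-1, 1], [-2, 1]]  ->  [[8, -5], [-19, 12]]
... * rho(b) = [[-2, -3], [5, 7]]  ->  [[-41, -59], [98, 141]]
... * rho(a) = [[1, -1], [2, -1]]  ->  [[-159, 100], [380, -239]]
... * rho(b) = [[-2, -3], [5, 7]]  ->  [[818, 1177], [-1955, -2813]]
... * rho(a) = [[1, -1], [2, -1]]  ->  [[3172, -1995], [-7581, 4768]]
... * rho(b^-1) = [[7, 3], [-5, -2]]  ->  [[32179, 13506], [-76907, -32279]]
... * rho(a^-1) = [[-1, 1], [-2, 1]]  ->  [[-59191, 45685], [141465, -109186]]
tr = -59191 + -109186 = -168377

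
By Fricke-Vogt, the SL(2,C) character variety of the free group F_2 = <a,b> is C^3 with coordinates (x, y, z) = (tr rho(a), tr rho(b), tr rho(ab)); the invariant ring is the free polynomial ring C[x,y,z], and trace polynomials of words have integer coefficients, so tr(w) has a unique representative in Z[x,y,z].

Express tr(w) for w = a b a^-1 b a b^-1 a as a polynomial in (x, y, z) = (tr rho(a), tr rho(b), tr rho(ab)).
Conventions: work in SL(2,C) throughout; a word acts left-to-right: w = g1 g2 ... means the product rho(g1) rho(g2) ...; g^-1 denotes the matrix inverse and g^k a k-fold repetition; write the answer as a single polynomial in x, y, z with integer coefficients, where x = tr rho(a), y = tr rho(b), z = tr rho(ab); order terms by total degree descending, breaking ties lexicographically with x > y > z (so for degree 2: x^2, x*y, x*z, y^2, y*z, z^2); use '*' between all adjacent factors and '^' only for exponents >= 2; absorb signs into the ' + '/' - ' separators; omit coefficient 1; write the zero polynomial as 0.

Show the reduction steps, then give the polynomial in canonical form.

tr(b^2 a) = tr(b)*tr(a b) - tr(a) = y*z - x
and tr(b^2) = tr(b)*tr(b) - tr(1) = y^2 - 2
next, tr(a b^2 a) = tr(a)*tr(b^2 a) - tr(b^2) = x*y*z - x^2 - y^2 + 2
tr(a^2 b^2 a) = tr(a)*tr(a b^2 a) - tr(a b^2) = x^2*y*z - x^3 - x*y^2 - y*z + 3*x
and tr(b a b a) = tr(a b)*tr(a b) - tr(1)   [split at repeated a] = z^2 - 2
tr(a b a^2 b) = tr(a)*tr(b a b a) - tr(b a b) = x*z^2 - y*z - x
tr(a b a) = tr(a)*tr(b a) - tr(b) = x*z - y
tr(a b a^2) = tr(a)*tr(a b a) - tr(a b) = x^2*z - x*y - z
tr(a^2 b^2 a b) = tr(b)*tr(a b a^2 b) - tr(a b a^2) = x*y*z^2 - x^2*z - y^2*z + z
and tr(b a b^-1 a^2 b) = tr(a^2 b^2 a)*tr(b) - tr(a^2 b^2 a b) = x^2*y^2*z - x^3*y - x*y^3 - x*y*z^2 + x^2*z + 3*x*y - z
and tr(a^2 b a b a) = tr(a)*tr(b a b a^2) - tr(b a b a) = x^2*z^2 - x*y*z - x^2 - z^2 + 2
next, tr(b a b a b a) = tr(b a)*tr(b a b a) - tr(b^-1 a^-1)   [split at repeated b] = z^3 - 3*z
and tr(b a b a b) = tr(b)*tr(a b a b) - tr(a b a) = y*z^2 - x*z - y
next, tr(a^2 b a b a b) = tr(a)*tr(b a b a b a) - tr(b a b a b) = x*z^3 - y*z^2 - 2*x*z + y
next, tr(b a b^-1 a^2 b a) = tr(a^2 b a b a)*tr(b) - tr(a^2 b a b a b) = x^2*y*z^2 - x*y^2*z - x*z^3 - x^2*y + 2*x*z + y
tr(a b a^-1 b a b^-1 a) = tr(b a b^-1 a^2 b)*tr(a) - tr(b a b^-1 a^2 b a) = x^3*y^2*z - x^4*y - x^2*y^3 - 2*x^2*y*z^2 + x^3*z + x*y^2*z + x*z^3 + 4*x^2*y - 3*x*z - y

x^3*y^2*z - x^4*y - x^2*y^3 - 2*x^2*y*z^2 + x^3*z + x*y^2*z + x*z^3 + 4*x^2*y - 3*x*z - y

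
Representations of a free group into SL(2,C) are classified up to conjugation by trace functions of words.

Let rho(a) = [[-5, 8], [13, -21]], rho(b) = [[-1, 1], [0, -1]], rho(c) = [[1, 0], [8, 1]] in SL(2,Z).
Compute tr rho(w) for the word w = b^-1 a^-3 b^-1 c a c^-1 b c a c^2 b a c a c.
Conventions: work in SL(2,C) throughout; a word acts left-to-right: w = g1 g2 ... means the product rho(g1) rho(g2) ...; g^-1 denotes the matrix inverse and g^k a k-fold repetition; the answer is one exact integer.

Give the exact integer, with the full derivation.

-66784824651546

rho(b^-1) = [[-1, -1], [0, -1]]
... * rho(a^-1) = [[-21, -8], [-13, -5]]  ->  [[34, 13], [13, 5]]
... * rho(a^-1) = [[-21, -8], [-13, -5]]  ->  [[-883, -337], [-338, -129]]
... * rho(a^-1) = [[-21, -8], [-13, -5]]  ->  [[22924, 8749], [8775, 3349]]
... * rho(b^-1) = [[-1, -1], [0, -1]]  ->  [[-22924, -31673], [-8775, -12124]]
... * rho(c) = [[1, 0], [8, 1]]  ->  [[-276308, -31673], [-105767, -12124]]
... * rho(a) = [[-5, 8], [13, -21]]  ->  [[969791, -1545331], [371223, -591532]]
... * rho(c^-1) = [[1, 0], [-8, 1]]  ->  [[13332439, -1545331], [5103479, -591532]]
... * rho(b) = [[-1, 1], [0, -1]]  ->  [[-13332439, 14877770], [-5103479, 5695011]]
... * rho(c) = [[1, 0], [8, 1]]  ->  [[105689721, 14877770], [40456609, 5695011]]
... * rho(a) = [[-5, 8], [13, -21]]  ->  [[-335037595, 533084598], [-128247902, 204057641]]
... * rho(c) = [[1, 0], [8, 1]]  ->  [[3929639189, 533084598], [1504213226, 204057641]]
... * rho(c) = [[1, 0], [8, 1]]  ->  [[8194315973, 533084598], [3136674354, 204057641]]
... * rho(b) = [[-1, 1], [0, -1]]  ->  [[-8194315973, 7661231375], [-3136674354, 2932616713]]
... * rho(a) = [[-5, 8], [13, -21]]  ->  [[140567587740, -226440386659], [53807389039, -86678345805]]
... * rho(c) = [[1, 0], [8, 1]]  ->  [[-1670955505532, -226440386659], [-639619377401, -86678345805]]
... * rho(a) = [[-5, 8], [13, -21]]  ->  [[5411052501093, -8612395924417], [2071278391540, -3296709757303]]
... * rho(c) = [[1, 0], [8, 1]]  ->  [[-63488114894243, -8612395924417], [-24302399666884, -3296709757303]]
tr = -63488114894243 + -3296709757303 = -66784824651546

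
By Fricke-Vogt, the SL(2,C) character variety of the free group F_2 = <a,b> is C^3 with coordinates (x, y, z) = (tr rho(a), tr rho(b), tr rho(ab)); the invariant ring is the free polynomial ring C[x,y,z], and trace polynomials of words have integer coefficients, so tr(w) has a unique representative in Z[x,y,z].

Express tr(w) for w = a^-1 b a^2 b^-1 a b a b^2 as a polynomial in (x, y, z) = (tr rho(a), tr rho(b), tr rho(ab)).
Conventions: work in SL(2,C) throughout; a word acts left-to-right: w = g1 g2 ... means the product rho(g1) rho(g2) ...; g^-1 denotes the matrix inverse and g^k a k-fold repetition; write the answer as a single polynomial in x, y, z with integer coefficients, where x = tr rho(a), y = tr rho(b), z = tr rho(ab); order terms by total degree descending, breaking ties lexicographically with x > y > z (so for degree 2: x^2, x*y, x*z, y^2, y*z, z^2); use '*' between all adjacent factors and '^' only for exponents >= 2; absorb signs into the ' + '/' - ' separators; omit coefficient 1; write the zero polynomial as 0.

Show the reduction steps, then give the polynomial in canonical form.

x^3*y^3*z^2 - x^4*y^2*z - x^2*y^4*z - 2*x^2*y^2*z^3 + x^3*y*z^2 + x*y^3*z^2 + x*y*z^4 + 4*x^2*y^2*z - 3*x*y*z^2 - x^2*z - y^2*z + z

tr(a b a b) = tr(b a)*tr(b a) - tr(1)  (split on b) = z^2 - 2
tr(a b a) = tr(a)*tr(b a) - tr(b)  (reduce the a square) = x*z - y
tr(a b a b^2) = tr(b)*tr(a b a b) - tr(a b a)  (reduce the b square) = y*z^2 - x*z - y
tr(b a b^3 a) = tr(b)*tr(a b a b^2) - tr(a b a b)  (reduce the b square) = y^2*z^2 - x*y*z - y^2 - z^2 + 2
tr(b a b) = tr(b)*tr(a b) - tr(a)  (reduce the b square) = y*z - x
tr(b a b^2) = tr(b)*tr(b a b) - tr(b a)  (reduce the b square) = y^2*z - x*y - z
tr(b a b^3) = tr(b)*tr(b a b^2) - tr(b a b)  (reduce the b square) = y^3*z - x*y^2 - 2*y*z + x
tr(b a b^3 a^2) = tr(a)*tr(b a b^3 a) - tr(b a b^3)  (reduce the a square) = x*y^2*z^2 - x^2*y*z - y^3*z - x*z^2 + 2*y*z + x
tr(a b a b^3 a^2) = tr(a)*tr(b a b^3 a^2) - tr(b a b^3 a)  (reduce the a square) = x^2*y^2*z^2 - x^3*y*z - x*y^3*z - x^2*z^2 - y^2*z^2 + 3*x*y*z + x^2 + y^2 + z^2 - 2
tr(b a b a b a) = tr(b a b a)*tr(b a) - tr(a b)  (split on b) = z^3 - 3*z
tr(a^2 b a b a b) = tr(a)*tr(b a b a b a) - tr(b a b a b)  (reduce the a square) = x*z^3 - y*z^2 - 2*x*z + y
tr(b a b a^2) = tr(a)*tr(b a b a) - tr(b a b)  (reduce the a square) = x*z^2 - y*z - x
tr(a^2 b a b a) = tr(a)*tr(b a b a^2) - tr(b a b a)  (reduce the a square) = x^2*z^2 - x*y*z - x^2 - z^2 + 2
tr(a^2 b a b a b^2) = tr(b)*tr(a^2 b a b a b) - tr(a^2 b a b a)  (reduce the b square) = x*y*z^3 - x^2*z^2 - y^2*z^2 - x*y*z + x^2 + y^2 + z^2 - 2
tr(a b a b^3 a^2 b) = tr(b)*tr(a^2 b a b a b^2) - tr(a^2 b a b a b)  (reduce the b square) = x*y^2*z^3 - x^2*y*z^2 - y^3*z^2 - x*y^2*z - x*z^3 + x^2*y + y^3 + 2*y*z^2 + 2*x*z - 3*y
tr(b a^2 b^-1 a b a b^2) = tr(a b a b^3 a^2)*tr(b) - tr(a b a b^3 a^2 b)  (eliminate b^-1) = x^2*y^3*z^2 - x^3*y^2*z - x*y^4*z - x*y^2*z^3 + 4*x*y^2*z + x*z^3 - y*z^2 - 2*x*z + y
tr(b a b^2 a b a) = tr(b)*tr(a b a b a b) - tr(a b a b a)  (reduce the b square) = y*z^3 - x*z^2 - 2*y*z + x
tr(b^2) = tr(b)*tr(b) - tr(1)  (reduce the b square) = y^2 - 2
tr(a b^2 a) = tr(a)*tr(b^2 a) - tr(b^2)  (reduce the a square) = x*y*z - x^2 - y^2 + 2
tr(b a b^2 a b) = tr(b)*tr(a b^2 a b) - tr(a b^2 a)  (reduce the b square) = y^2*z^2 - 2*x*y*z + x^2 - 2
tr(a b a b^2 a b a) = tr(a)*tr(b a b^2 a b a) - tr(b a b^2 a b)  (reduce the a square) = x*y*z^3 - x^2*z^2 - y^2*z^2 + 2
tr(a b a b^2 a b a^2) = tr(a)*tr(a b a b^2 a b a) - tr(a b a b^2 a b)  (reduce the a square) = x^2*y*z^3 - x^3*z^2 - x*y^2*z^2 - y*z^3 + x*z^2 + 2*y*z + x
tr(b a b a b a b a) = tr(b a b a)*tr(b a b a) - tr(1)  (split on b) = z^4 - 4*z^2 + 2
tr(a b a^2 b a b a b) = tr(a)*tr(b a b a b a b a) - tr(b a b a b a b)  (reduce the a square) = x*z^4 - y*z^3 - 3*x*z^2 + 2*y*z + x
tr(b a b a^2 b) = tr(a)*tr(b^2 a b a) - tr(b^2 a b)  (reduce the a square) = x*y*z^2 - x^2*z - y^2*z + z
tr(a b a^2 b a b a) = tr(a)*tr(b a b a^2 b a) - tr(b a b a^2 b)  (reduce the a square) = x^2*z^3 - 2*x*y*z^2 - x^2*z + y^2*z + x*y - z
tr(a b a b^2 a b a^2 b) = tr(b)*tr(a b a^2 b a b a b) - tr(a b a^2 b a b a)  (reduce the b square) = x*y*z^4 - x^2*z^3 - y^2*z^3 - x*y*z^2 + x^2*z + y^2*z + z
tr(b a^2 b^-1 a b a b^2 a) = tr(a b a b^2 a b a^2)*tr(b) - tr(a b a b^2 a b a^2 b)  (eliminate b^-1) = x^2*y^2*z^3 - x^3*y*z^2 - x*y^3*z^2 - x*y*z^4 + x^2*z^3 + 2*x*y*z^2 - x^2*z + y^2*z + x*y - z
tr(a^-1 b a^2 b^-1 a b a b^2) = tr(b a^2 b^-1 a b a b^2)*tr(a) - tr(b a^2 b^-1 a b a b^2 a)  (eliminate a^-1) = x^3*y^3*z^2 - x^4*y^2*z - x^2*y^4*z - 2*x^2*y^2*z^3 + x^3*y*z^2 + x*y^3*z^2 + x*y*z^4 + 4*x^2*y^2*z - 3*x*y*z^2 - x^2*z - y^2*z + z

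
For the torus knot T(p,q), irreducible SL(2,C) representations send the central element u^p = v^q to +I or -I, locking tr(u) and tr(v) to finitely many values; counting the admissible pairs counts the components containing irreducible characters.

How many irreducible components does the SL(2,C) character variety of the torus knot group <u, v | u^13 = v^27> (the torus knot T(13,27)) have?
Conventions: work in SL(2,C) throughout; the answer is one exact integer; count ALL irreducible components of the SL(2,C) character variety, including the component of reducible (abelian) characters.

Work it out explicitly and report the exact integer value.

157

In the torus knot group T(13,27), u^13 = v^27 is central, so an irreducible representation sends it to +I or -I (Schur).
This locks tr(u) to 2*cos(pi*alpha/13), alpha in 1..12, and tr(v) to 2*cos(pi*beta/27), beta in 1..26, on each component of irreducible characters.
u^13 = (-1)^alpha I and v^27 = (-1)^beta I must agree, so alpha and beta have equal parity.
count pairs: odd alpha (6 choices) x odd beta (13), plus even alpha (6) x even beta (13): 6*13 + 6*13 = 156.
That is 156 components of irreducible characters, and with the reducible (abelian) component the total is 157.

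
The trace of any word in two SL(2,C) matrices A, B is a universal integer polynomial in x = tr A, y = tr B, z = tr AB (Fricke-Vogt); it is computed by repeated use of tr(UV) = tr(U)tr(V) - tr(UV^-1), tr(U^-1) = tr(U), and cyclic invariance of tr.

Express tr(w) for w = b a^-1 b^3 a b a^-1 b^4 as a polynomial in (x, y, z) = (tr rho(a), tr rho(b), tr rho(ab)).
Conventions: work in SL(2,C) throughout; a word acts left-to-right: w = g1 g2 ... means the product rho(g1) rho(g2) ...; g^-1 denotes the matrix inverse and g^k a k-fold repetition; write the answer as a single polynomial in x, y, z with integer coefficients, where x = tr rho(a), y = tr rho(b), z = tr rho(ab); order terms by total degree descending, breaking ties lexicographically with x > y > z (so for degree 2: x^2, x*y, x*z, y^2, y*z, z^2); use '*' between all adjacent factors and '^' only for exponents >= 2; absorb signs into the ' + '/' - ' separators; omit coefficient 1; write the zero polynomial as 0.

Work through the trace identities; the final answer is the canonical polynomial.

use: trace(b a b) = trace(b) * trace(a b) - trace(a) = y*z - x
apply: trace(b a b^2) = trace(b) * trace(b a b) - trace(b a) = y^2*z - x*y - z
trace(b a b^3) = trace(b) * trace(b a b^2) - trace(b a b) = y^3*z - x*y^2 - 2*y*z + x
use: trace(b^3 a b^2) = trace(b) * trace(b a b^3) - trace(b a b^2) = y^4*z - x*y^3 - 3*y^2*z + 2*x*y + z
use: trace(b^3 a b^3) = trace(b) * trace(b^3 a b^2) - trace(b^3 a b) = y^5*z - x*y^4 - 4*y^3*z + 3*x*y^2 + 3*y*z - x
use: trace(b^2 a b^5) = trace(b) * trace(b^3 a b^3) - trace(b^3 a b^2) = y^6*z - x*y^5 - 5*y^4*z + 4*x*y^3 + 6*y^2*z - 3*x*y - z
trace(b^4 a b^4) = trace(b) * trace(b^2 a b^5) - trace(b^2 a b^4) = y^7*z - x*y^6 - 6*y^5*z + 5*x*y^4 + 10*y^3*z - 6*x*y^2 - 4*y*z + x
apply: trace(b^3 a b^6) = trace(b) * trace(b^4 a b^4) - trace(b^4 a b^3) = y^8*z - x*y^7 - 7*y^6*z + 6*x*y^5 + 15*y^4*z - 10*x*y^3 - 10*y^2*z + 4*x*y + z
apply: trace(a b a b) = trace(a b) * trace(a b) - trace(1) = z^2 - 2
apply: trace(a b a) = trace(a) * trace(b a) - trace(b) = x*z - y
use: trace(a b^2 a b) = trace(b) * trace(a b a b) - trace(a b a) = y*z^2 - x*z - y
trace(b^2) = trace(b) * trace(b) - trace(1) = y^2 - 2
trace(a b^2 a) = trace(a) * trace(b^2 a) - trace(b^2) = x*y*z - x^2 - y^2 + 2
trace(a b^2 a b^2) = trace(b) * trace(a b^2 a b) - trace(a b^2 a) = y^2*z^2 - 2*x*y*z + x^2 - 2
trace(a b^3 a b^2) = trace(b) * trace(a b^2 a b^2) - trace(a b^2 a b) = y^3*z^2 - 2*x*y^2*z + x^2*y - y*z^2 + x*z - y
trace(a b^3 a b) = trace(b) * trace(a b a b^2) - trace(a b a b) = y^2*z^2 - x*y*z - y^2 - z^2 + 2
trace(b a b^3 a b^2) = trace(b) * trace(a b^3 a b^2) - trace(a b^3 a b) = y^4*z^2 - 2*x*y^3*z + x^2*y^2 - 2*y^2*z^2 + 2*x*y*z + z^2 - 2
apply: trace(b a b^3 a b^3) = trace(b) * trace(b a b^3 a b^2) - trace(b a b^3 a b) = y^5*z^2 - 2*x*y^4*z + x^2*y^3 - 3*y^3*z^2 + 4*x*y^2*z - x^2*y + 2*y*z^2 - x*z - y
apply: trace(b^3 a b^3 a b^2) = trace(b) * trace(b a b^3 a b^3) - trace(b a b^3 a b^2) = y^6*z^2 - 2*x*y^5*z + x^2*y^4 - 4*y^4*z^2 + 6*x*y^3*z - 2*x^2*y^2 + 4*y^2*z^2 - 3*x*y*z - y^2 - z^2 + 2
trace(b^3 a b^6 a) = trace(b) * trace(b^3 a b^3 a b^2) - trace(b^3 a b^3 a b) = y^7*z^2 - 2*x*y^6*z + x^2*y^5 - 5*y^5*z^2 + 8*x*y^4*z - 3*x^2*y^3 + 7*y^3*z^2 - 7*x*y^2*z + x^2*y - y^3 - 3*y*z^2 + x*z + 3*y
trace(b^5 a^-1 b^3 a b) = trace(b^3 a b^6) * trace(a) - trace(b^3 a b^6 a) = x*y^8*z - x^2*y^7 - y^7*z^2 - 5*x*y^6*z + 5*x^2*y^5 + 5*y^5*z^2 + 7*x*y^4*z - 7*x^2*y^3 - 7*y^3*z^2 - 3*x*y^2*z + 3*x^2*y + y^3 + 3*y*z^2 - 3*y
trace(b a b a b^3) = trace(b) * trace(a b a b^3) - trace(a b a b^2) = y^3*z^2 - x*y^2*z - y^3 - 2*y*z^2 + x*z + 3*y
apply: trace(b^4 a b a b) = trace(b) * trace(b a b a b^3) - trace(b a b a b^2) = y^4*z^2 - x*y^3*z - y^4 - 3*y^2*z^2 + 2*x*y*z + 4*y^2 + z^2 - 2
apply: trace(a b a b^6) = trace(b) * trace(b^4 a b a b) - trace(b^4 a b a) = y^5*z^2 - x*y^4*z - y^5 - 4*y^3*z^2 + 3*x*y^2*z + 5*y^3 + 3*y*z^2 - x*z - 5*y
apply: trace(b^2 a b a b^5) = trace(b) * trace(a b a b^6) - trace(a b a b^5) = y^6*z^2 - x*y^5*z - y^6 - 5*y^4*z^2 + 4*x*y^3*z + 6*y^4 + 6*y^2*z^2 - 3*x*y*z - 9*y^2 - z^2 + 2
trace(b^3 a b a b^5) = trace(b) * trace(b^2 a b a b^5) - trace(b^2 a b a b^4) = y^7*z^2 - x*y^6*z - y^7 - 6*y^5*z^2 + 5*x*y^4*z + 7*y^5 + 10*y^3*z^2 - 6*x*y^2*z - 14*y^3 - 4*y*z^2 + x*z + 7*y
use: trace(a b a b a b) = trace(b a b a) * trace(b a) - trace(a b) = z^3 - 3*z
apply: trace(a b a b a) = trace(a) * trace(b a b a) - trace(b a b) = x*z^2 - y*z - x
trace(b a b a b a b) = trace(b) * trace(a b a b a b) - trace(a b a b a) = y*z^3 - x*z^2 - 2*y*z + x
apply: trace(a b a b^3 a b) = trace(b) * trace(b a b a b a b) - trace(b a b a b a) = y^2*z^3 - x*y*z^2 - 2*y^2*z - z^3 + x*y + 3*z
use: trace(a^2 b a b^2) = trace(a) * trace(b a b^2 a) - trace(b a b^2) = x*y*z^2 - x^2*z - y^2*z + z
trace(a b a b^3 a) = trace(b) * trace(a^2 b a b^2) - trace(a^2 b a b) = x*y^2*z^2 - x^2*y*z - y^3*z - x*z^2 + 2*y*z + x
trace(a b a b^3 a b^2) = trace(b) * trace(a b a b^3 a b) - trace(a b a b^3 a) = y^3*z^3 - 2*x*y^2*z^2 + x^2*y*z - y^3*z - y*z^3 + x*y^2 + x*z^2 + y*z - x
trace(b^2 a b^3 a b a b) = trace(b) * trace(a b a b^3 a b^2) - trace(a b a b^3 a b) = y^4*z^3 - 2*x*y^3*z^2 + x^2*y^2*z - y^4*z - 2*y^2*z^3 + x*y^3 + 2*x*y*z^2 + 3*y^2*z + z^3 - 2*x*y - 3*z
trace(a b a^2) = trace(a) * trace(b a^2) - trace(b a) = x^2*z - x*y - z
use: trace(a b^2 a b a) = trace(b) * trace(a b a^2 b) - trace(a b a^2) = x*y*z^2 - x^2*z - y^2*z + z
trace(b a b a b^2 a b) = trace(b) * trace(a b^2 a b a b) - trace(a b^2 a b a) = y^2*z^3 - 2*x*y*z^2 + x^2*z - y^2*z + x*y - z
use: trace(b^2 a b^3 a b a) = trace(b) * trace(b a b a b^2 a b) - trace(b a b a b^2 a) = y^3*z^3 - 2*x*y^2*z^2 + x^2*y*z - y^3*z - y*z^3 + x*y^2 + x*z^2 + y*z - x
apply: trace(b a b^3 a b a b^3) = trace(b) * trace(b^2 a b^3 a b a b) - trace(b^2 a b^3 a b a) = y^5*z^3 - 2*x*y^4*z^2 + x^2*y^3*z - y^5*z - 3*y^3*z^3 + x*y^4 + 4*x*y^2*z^2 - x^2*y*z + 4*y^3*z + 2*y*z^3 - 3*x*y^2 - x*z^2 - 4*y*z + x
trace(b^3 a b a b^5 a) = trace(b) * trace(b a b^3 a b a b^3) - trace(b a b^3 a b a b^2) = y^6*z^3 - 2*x*y^5*z^2 + x^2*y^4*z - y^6*z - 4*y^4*z^3 + x*y^5 + 6*x*y^3*z^2 - 2*x^2*y^2*z + 5*y^4*z + 4*y^2*z^3 - 4*x*y^3 - 3*x*y*z^2 - 7*y^2*z - z^3 + 3*x*y + 3*z
trace(b^5 a^-1 b^3 a b a) = trace(b^3 a b a b^5) * trace(a) - trace(b^3 a b a b^5 a) = x*y^7*z^2 - x^2*y^6*z - y^6*z^3 - x*y^7 - 4*x*y^5*z^2 + 4*x^2*y^4*z + y^6*z + 4*y^4*z^3 + 6*x*y^5 + 4*x*y^3*z^2 - 4*x^2*y^2*z - 5*y^4*z - 4*y^2*z^3 - 10*x*y^3 - x*y*z^2 + x^2*z + 7*y^2*z + z^3 + 4*x*y - 3*z
use: trace(b a^-1 b^3 a b a^-1 b^4) = trace(b^5 a^-1 b^3 a b) * trace(a) - trace(b^5 a^-1 b^3 a b a) = x^2*y^8*z - x^3*y^7 - 2*x*y^7*z^2 - 4*x^2*y^6*z + y^6*z^3 + 5*x^3*y^5 + x*y^7 + 9*x*y^5*z^2 + 3*x^2*y^4*z - y^6*z - 4*y^4*z^3 - 7*x^3*y^3 - 6*x*y^5 - 11*x*y^3*z^2 + x^2*y^2*z + 5*y^4*z + 4*y^2*z^3 + 3*x^3*y + 11*x*y^3 + 4*x*y*z^2 - x^2*z - 7*y^2*z - z^3 - 7*x*y + 3*z

x^2*y^8*z - x^3*y^7 - 2*x*y^7*z^2 - 4*x^2*y^6*z + y^6*z^3 + 5*x^3*y^5 + x*y^7 + 9*x*y^5*z^2 + 3*x^2*y^4*z - y^6*z - 4*y^4*z^3 - 7*x^3*y^3 - 6*x*y^5 - 11*x*y^3*z^2 + x^2*y^2*z + 5*y^4*z + 4*y^2*z^3 + 3*x^3*y + 11*x*y^3 + 4*x*y*z^2 - x^2*z - 7*y^2*z - z^3 - 7*x*y + 3*z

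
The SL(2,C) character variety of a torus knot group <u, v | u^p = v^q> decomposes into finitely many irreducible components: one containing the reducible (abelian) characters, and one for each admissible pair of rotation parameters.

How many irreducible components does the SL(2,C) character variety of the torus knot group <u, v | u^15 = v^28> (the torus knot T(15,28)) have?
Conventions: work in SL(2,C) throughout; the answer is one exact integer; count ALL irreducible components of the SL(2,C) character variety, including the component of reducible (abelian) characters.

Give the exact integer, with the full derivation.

Gamma = < u, v | u^15 = v^28 > (torus knot T(15,28)); the central element u^15 = v^28 acts as +I or -I in any irreducible SL(2,C) representation.
This locks tr(u) to 2*cos(pi*alpha/15), alpha in 1..14, and tr(v) to 2*cos(pi*beta/28), beta in 1..27, on each component of irreducible characters.
Consistency of u^15 = (-1)^alpha I with v^28 = (-1)^beta I forces alpha = beta (mod 2).
Enumerate parity-matched pairs: 7*14 odd-odd plus 7*13 even-even gives 189.
components with irreducible characters: 189; plus the single component of reducible (abelian) characters: total 190.

190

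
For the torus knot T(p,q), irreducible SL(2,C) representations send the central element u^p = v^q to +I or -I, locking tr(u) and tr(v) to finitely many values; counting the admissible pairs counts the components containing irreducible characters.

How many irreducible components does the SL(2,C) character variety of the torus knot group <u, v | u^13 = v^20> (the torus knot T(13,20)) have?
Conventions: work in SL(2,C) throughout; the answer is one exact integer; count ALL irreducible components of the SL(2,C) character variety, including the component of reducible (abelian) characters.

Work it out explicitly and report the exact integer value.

For T(13,20): irreducibility forces the central element u^13 = v^20 to one of +I, -I.
On an irreducible component, tr(u) is locked at 2*cos(pi*alpha/13) for some alpha in 1..12, and tr(v) at 2*cos(pi*beta/20) for some beta in 1..19.
The two central values (-1)^alpha I and (-1)^beta I must be the same matrix, so alpha and beta share a parity.
Enumerate parity-matched pairs: 6*10 odd-odd plus 6*9 even-even gives 114.
Total: 114 irreducible-character components + 1 reducible (abelian) component = 115.

115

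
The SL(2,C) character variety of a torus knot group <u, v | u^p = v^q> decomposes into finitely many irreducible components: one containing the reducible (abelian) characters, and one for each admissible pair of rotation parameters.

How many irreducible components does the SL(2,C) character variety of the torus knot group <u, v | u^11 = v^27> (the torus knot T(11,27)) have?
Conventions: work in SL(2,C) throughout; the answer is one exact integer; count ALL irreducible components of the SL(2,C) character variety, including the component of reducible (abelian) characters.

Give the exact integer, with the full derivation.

131

For T(11,27): irreducibility forces the central element u^11 = v^27 to one of +I, -I.
This locks tr(u) to 2*cos(pi*alpha/11), alpha in 1..10, and tr(v) to 2*cos(pi*beta/27), beta in 1..26, on each component of irreducible characters.
Consistency of u^11 = (-1)^alpha I with v^27 = (-1)^beta I forces alpha = beta (mod 2).
Counting: 5 odd alphas x 13 odd betas + 5 even alphas x 13 even betas = 65 + 65 = 130.
components with irreducible characters: 130; plus the single component of reducible (abelian) characters: total 131.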